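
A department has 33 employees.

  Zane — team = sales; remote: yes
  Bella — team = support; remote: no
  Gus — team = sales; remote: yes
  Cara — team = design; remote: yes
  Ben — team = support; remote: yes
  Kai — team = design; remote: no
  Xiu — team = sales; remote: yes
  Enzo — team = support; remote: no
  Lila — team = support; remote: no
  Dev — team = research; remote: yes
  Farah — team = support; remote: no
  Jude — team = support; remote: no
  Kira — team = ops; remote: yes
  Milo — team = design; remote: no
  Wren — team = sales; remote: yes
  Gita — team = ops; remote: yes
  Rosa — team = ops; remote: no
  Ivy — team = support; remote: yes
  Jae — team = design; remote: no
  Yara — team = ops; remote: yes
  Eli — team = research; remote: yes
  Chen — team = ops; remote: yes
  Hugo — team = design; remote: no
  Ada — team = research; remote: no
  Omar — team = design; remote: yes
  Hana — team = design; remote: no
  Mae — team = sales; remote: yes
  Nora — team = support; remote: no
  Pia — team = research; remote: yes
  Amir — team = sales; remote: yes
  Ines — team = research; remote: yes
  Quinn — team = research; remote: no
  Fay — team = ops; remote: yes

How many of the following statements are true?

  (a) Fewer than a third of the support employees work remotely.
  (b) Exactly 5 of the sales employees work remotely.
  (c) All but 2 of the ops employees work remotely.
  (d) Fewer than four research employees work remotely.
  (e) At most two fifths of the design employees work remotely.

(a) support: |A| = 8, |A ∩ B| = 2; needs |A ∩ B| / |A| < 1/3 — true.
(b) sales: |A| = 6, |A ∩ B| = 6; needs |A ∩ B| = 5 — false.
(c) ops: |A| = 6, |A ∩ B| = 5; needs |A ∖ B| = 2 — false.
(d) research: |A| = 6, |A ∩ B| = 4; needs |A ∩ B| < 4 — false.
(e) design: |A| = 7, |A ∩ B| = 2; needs |A ∩ B| / |A| ≤ 2/5 — true.

2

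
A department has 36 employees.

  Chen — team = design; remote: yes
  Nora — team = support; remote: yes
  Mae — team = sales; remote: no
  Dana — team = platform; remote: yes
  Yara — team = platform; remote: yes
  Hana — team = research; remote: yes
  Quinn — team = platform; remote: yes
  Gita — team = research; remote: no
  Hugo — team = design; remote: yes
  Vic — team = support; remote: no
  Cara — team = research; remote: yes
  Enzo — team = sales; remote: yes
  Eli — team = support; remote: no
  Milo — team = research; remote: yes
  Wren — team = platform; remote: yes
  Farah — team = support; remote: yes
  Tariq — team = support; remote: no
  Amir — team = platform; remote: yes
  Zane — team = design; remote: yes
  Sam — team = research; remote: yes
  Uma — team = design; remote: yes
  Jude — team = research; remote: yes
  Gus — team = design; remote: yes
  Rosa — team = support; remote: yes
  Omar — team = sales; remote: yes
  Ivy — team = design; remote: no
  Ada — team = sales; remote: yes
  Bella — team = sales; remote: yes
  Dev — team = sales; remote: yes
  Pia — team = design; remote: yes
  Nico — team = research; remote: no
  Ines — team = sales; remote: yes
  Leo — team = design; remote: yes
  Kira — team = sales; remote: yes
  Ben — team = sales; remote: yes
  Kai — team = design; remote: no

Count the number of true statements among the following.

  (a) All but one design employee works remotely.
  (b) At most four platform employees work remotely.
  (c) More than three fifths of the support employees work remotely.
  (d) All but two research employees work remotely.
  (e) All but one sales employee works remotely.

2

(a) design: |A| = 9, |A ∩ B| = 7; needs |A ∖ B| = 1 — false.
(b) platform: |A| = 5, |A ∩ B| = 5; needs |A ∩ B| ≤ 4 — false.
(c) support: |A| = 6, |A ∩ B| = 3; needs |A ∩ B| / |A| > 3/5 — false.
(d) research: |A| = 7, |A ∩ B| = 5; needs |A ∖ B| = 2 — true.
(e) sales: |A| = 9, |A ∩ B| = 8; needs |A ∖ B| = 1 — true.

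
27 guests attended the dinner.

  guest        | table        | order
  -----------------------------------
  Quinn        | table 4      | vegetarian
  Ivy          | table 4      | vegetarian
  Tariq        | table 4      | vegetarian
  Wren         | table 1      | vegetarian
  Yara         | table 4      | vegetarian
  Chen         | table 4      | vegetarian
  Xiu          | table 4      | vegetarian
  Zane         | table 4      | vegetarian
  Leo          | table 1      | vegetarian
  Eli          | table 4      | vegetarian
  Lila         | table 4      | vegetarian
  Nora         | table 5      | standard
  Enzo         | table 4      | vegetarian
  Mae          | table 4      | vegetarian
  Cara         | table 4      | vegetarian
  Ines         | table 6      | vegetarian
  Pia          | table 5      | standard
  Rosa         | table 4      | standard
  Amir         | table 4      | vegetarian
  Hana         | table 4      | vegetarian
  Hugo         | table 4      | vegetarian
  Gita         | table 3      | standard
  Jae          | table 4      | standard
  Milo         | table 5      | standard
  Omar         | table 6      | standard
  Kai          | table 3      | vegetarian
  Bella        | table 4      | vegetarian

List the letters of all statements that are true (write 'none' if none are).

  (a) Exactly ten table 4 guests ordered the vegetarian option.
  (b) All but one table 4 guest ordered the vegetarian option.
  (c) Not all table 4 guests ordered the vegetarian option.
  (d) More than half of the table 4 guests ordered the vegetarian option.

|A| = 18, |A ∩ B| = 16, |A ∖ B| = 2.
(a) |A ∩ B| = 10: fails.
(b) |A ∖ B| = 1: fails.
(c) A ⊄ B (|A ∖ B| ≥ 1): holds.
(d) |A ∩ B| > |A ∖ B|: holds.

(c), (d)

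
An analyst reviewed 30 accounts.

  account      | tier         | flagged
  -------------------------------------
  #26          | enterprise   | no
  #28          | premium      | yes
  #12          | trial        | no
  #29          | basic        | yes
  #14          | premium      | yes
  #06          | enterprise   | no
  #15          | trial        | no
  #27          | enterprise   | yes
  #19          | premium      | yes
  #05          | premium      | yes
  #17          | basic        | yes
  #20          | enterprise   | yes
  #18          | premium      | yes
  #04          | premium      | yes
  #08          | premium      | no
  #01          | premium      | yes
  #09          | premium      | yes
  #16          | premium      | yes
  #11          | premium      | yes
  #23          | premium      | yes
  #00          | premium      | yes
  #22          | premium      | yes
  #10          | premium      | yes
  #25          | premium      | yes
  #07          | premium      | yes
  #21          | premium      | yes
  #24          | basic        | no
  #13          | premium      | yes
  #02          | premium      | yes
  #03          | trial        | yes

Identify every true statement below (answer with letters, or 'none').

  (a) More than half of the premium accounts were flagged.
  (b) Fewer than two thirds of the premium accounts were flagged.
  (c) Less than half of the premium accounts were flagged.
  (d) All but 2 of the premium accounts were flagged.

|A| = 20, |A ∩ B| = 19, |A ∖ B| = 1.
(a) |A ∩ B| > |A ∖ B|: holds.
(b) |A ∩ B| / |A| < 2/3: fails.
(c) |A ∩ B| < |A ∖ B|: fails.
(d) |A ∖ B| = 2: fails.

(a)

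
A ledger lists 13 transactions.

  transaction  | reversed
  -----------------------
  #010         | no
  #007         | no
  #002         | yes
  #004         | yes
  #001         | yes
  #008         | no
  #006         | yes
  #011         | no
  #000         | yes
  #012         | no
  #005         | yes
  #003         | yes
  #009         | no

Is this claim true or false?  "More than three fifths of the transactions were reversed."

The determiner here denotes the relation: |A ∩ B| / |A| > 3/5.
A (the restrictor) = {#010, #007, #002, #004, #001, #008, #006, #011, #000, #012, #005, #003, #009}, |A| = 13.
A ∩ B = {#002, #004, #001, #006, #000, #005, #003}, so |A ∩ B| = 7.
A ∖ B = {#010, #007, #008, #011, #012, #009}, so |A ∖ B| = 6.
|A ∩ B|/|A| = 7/13, so the statement is false.

False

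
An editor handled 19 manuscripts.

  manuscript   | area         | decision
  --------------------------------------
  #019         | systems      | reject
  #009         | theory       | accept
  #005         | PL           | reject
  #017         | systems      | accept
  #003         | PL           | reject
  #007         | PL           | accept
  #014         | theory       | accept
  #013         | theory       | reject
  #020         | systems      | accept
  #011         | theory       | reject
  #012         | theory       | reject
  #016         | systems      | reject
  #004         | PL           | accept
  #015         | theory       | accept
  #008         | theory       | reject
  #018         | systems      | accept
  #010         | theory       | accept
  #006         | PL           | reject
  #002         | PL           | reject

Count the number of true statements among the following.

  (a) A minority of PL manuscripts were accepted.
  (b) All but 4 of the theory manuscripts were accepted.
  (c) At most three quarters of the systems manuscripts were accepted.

(a) PL: |A| = 6, |A ∩ B| = 2; needs |A ∩ B| < |A ∖ B| — true.
(b) theory: |A| = 8, |A ∩ B| = 4; needs |A ∖ B| = 4 — true.
(c) systems: |A| = 5, |A ∩ B| = 3; needs |A ∩ B| / |A| ≤ 3/4 — true.

3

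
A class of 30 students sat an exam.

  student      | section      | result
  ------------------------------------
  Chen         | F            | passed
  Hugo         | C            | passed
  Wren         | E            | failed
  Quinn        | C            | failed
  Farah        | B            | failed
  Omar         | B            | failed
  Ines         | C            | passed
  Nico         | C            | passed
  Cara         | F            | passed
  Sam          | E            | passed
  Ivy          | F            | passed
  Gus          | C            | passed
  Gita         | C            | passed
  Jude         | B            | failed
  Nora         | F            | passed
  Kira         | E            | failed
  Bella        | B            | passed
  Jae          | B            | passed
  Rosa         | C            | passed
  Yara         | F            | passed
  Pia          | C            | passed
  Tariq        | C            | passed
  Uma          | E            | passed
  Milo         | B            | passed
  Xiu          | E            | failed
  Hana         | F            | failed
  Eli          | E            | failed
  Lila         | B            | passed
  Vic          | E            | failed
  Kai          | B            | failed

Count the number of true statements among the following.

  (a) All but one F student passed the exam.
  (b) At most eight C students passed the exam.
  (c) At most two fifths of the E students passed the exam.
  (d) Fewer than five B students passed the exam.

(a) F: |A| = 6, |A ∩ B| = 5; needs |A ∖ B| = 1 — true.
(b) C: |A| = 9, |A ∩ B| = 8; needs |A ∩ B| ≤ 8 — true.
(c) E: |A| = 7, |A ∩ B| = 2; needs |A ∩ B| / |A| ≤ 2/5 — true.
(d) B: |A| = 8, |A ∩ B| = 4; needs |A ∩ B| < 5 — true.

4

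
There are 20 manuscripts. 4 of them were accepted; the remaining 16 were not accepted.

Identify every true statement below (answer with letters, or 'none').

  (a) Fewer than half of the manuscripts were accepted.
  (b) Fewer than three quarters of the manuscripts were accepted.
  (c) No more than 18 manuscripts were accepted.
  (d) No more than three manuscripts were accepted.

|A| = 20, |A ∩ B| = 4, |A ∖ B| = 16.
(a) |A ∩ B| < |A ∖ B|: holds.
(b) |A ∩ B| / |A| < 3/4: holds.
(c) |A ∩ B| ≤ 18: holds.
(d) |A ∩ B| ≤ 3: fails.

(a), (b), (c)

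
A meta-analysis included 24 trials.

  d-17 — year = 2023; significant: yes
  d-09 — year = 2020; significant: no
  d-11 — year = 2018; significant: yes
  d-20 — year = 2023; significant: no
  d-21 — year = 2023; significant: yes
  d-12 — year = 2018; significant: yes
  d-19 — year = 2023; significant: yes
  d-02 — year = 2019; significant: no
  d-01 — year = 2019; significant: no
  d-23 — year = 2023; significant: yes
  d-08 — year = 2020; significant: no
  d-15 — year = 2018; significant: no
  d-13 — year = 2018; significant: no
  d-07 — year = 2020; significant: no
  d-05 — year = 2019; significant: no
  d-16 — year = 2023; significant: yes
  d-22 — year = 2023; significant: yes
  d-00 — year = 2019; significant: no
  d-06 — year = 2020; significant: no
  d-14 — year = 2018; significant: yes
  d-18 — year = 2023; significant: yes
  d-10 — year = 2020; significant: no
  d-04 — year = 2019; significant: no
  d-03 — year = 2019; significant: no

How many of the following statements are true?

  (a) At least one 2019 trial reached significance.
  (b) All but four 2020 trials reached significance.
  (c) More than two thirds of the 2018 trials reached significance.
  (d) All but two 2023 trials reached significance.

(a) 2019: |A| = 6, |A ∩ B| = 0; needs A ∩ B ≠ ∅ (|A ∩ B| ≥ 1) — false.
(b) 2020: |A| = 5, |A ∩ B| = 0; needs |A ∖ B| = 4 — false.
(c) 2018: |A| = 5, |A ∩ B| = 3; needs |A ∩ B| / |A| > 2/3 — false.
(d) 2023: |A| = 8, |A ∩ B| = 7; needs |A ∖ B| = 2 — false.

0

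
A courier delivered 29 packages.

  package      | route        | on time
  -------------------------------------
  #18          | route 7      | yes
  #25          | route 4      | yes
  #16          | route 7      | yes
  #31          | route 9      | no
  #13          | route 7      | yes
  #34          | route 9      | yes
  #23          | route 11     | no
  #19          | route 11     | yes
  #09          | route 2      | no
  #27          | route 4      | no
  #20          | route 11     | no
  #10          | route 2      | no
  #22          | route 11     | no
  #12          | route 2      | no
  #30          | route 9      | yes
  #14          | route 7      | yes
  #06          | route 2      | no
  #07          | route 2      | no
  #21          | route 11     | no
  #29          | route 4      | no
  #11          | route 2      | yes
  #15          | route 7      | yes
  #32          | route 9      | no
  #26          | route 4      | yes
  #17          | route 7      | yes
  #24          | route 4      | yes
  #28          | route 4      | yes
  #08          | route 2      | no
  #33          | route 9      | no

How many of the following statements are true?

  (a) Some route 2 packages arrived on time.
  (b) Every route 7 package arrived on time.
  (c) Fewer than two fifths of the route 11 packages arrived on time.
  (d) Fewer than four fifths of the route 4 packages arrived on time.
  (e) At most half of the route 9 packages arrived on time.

(a) route 2: |A| = 7, |A ∩ B| = 1; needs A ∩ B ≠ ∅ (|A ∩ B| ≥ 1) — true.
(b) route 7: |A| = 6, |A ∩ B| = 6; needs A ⊆ B, i.e. every element of A is in B (|A ∖ B| = 0) — true.
(c) route 11: |A| = 5, |A ∩ B| = 1; needs |A ∩ B| / |A| < 2/5 — true.
(d) route 4: |A| = 6, |A ∩ B| = 4; needs |A ∩ B| / |A| < 4/5 — true.
(e) route 9: |A| = 5, |A ∩ B| = 2; needs |A ∩ B| ≤ |A ∖ B| — true.

5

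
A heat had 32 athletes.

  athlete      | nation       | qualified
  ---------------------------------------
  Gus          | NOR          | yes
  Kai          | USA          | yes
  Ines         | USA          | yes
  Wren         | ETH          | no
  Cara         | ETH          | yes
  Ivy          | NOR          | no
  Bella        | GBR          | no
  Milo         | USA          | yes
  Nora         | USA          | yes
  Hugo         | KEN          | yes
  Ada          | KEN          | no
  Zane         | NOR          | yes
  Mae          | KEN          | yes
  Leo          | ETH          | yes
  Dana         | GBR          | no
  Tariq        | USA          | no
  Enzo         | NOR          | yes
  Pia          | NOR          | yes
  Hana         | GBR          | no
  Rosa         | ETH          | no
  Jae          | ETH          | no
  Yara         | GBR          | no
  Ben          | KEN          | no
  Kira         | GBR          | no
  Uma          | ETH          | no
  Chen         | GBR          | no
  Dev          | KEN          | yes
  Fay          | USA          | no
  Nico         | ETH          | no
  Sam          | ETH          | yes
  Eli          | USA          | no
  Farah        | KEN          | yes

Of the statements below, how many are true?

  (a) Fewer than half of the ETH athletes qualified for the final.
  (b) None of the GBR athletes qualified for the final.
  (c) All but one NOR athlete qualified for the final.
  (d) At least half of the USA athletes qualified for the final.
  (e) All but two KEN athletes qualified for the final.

5

(a) ETH: |A| = 8, |A ∩ B| = 3; needs |A ∩ B| < |A ∖ B| — true.
(b) GBR: |A| = 6, |A ∩ B| = 0; needs A ∩ B = ∅ (|A ∩ B| = 0) — true.
(c) NOR: |A| = 5, |A ∩ B| = 4; needs |A ∖ B| = 1 — true.
(d) USA: |A| = 7, |A ∩ B| = 4; needs |A ∩ B| ≥ |A ∖ B| — true.
(e) KEN: |A| = 6, |A ∩ B| = 4; needs |A ∖ B| = 2 — true.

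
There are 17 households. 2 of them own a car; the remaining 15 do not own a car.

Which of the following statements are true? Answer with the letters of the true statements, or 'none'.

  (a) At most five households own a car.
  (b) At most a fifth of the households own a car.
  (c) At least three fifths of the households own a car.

(a), (b)

|A| = 17, |A ∩ B| = 2, |A ∖ B| = 15.
(a) |A ∩ B| ≤ 5: holds.
(b) |A ∩ B| / |A| ≤ 1/5: holds.
(c) |A ∩ B| / |A| ≥ 3/5: fails.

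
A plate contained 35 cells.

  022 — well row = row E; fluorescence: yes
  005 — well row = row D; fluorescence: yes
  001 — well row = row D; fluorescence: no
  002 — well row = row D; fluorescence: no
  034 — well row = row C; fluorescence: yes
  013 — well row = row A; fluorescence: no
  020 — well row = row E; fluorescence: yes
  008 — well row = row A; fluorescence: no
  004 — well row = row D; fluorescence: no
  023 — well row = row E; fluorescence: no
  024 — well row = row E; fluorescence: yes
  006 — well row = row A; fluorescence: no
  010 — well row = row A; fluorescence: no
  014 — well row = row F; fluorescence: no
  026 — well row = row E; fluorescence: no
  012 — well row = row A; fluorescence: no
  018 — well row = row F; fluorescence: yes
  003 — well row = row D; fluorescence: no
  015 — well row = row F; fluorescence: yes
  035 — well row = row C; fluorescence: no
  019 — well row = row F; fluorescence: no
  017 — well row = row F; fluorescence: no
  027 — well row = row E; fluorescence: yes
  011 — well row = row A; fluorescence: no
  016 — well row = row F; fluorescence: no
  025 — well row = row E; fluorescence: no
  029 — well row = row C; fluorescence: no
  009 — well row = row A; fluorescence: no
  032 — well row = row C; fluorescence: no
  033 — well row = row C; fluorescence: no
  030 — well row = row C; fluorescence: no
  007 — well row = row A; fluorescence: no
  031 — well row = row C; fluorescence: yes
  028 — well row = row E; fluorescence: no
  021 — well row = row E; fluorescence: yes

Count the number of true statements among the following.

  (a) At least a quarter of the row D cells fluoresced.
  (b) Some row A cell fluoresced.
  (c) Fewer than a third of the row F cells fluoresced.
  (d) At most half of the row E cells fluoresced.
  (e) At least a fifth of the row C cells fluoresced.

1

(a) row D: |A| = 5, |A ∩ B| = 1; needs |A ∩ B| / |A| ≥ 1/4 — false.
(b) row A: |A| = 8, |A ∩ B| = 0; needs A ∩ B ≠ ∅ (|A ∩ B| ≥ 1) — false.
(c) row F: |A| = 6, |A ∩ B| = 2; needs |A ∩ B| / |A| < 1/3 — false.
(d) row E: |A| = 9, |A ∩ B| = 5; needs |A ∩ B| ≤ |A ∖ B| — false.
(e) row C: |A| = 7, |A ∩ B| = 2; needs |A ∩ B| / |A| ≥ 1/5 — true.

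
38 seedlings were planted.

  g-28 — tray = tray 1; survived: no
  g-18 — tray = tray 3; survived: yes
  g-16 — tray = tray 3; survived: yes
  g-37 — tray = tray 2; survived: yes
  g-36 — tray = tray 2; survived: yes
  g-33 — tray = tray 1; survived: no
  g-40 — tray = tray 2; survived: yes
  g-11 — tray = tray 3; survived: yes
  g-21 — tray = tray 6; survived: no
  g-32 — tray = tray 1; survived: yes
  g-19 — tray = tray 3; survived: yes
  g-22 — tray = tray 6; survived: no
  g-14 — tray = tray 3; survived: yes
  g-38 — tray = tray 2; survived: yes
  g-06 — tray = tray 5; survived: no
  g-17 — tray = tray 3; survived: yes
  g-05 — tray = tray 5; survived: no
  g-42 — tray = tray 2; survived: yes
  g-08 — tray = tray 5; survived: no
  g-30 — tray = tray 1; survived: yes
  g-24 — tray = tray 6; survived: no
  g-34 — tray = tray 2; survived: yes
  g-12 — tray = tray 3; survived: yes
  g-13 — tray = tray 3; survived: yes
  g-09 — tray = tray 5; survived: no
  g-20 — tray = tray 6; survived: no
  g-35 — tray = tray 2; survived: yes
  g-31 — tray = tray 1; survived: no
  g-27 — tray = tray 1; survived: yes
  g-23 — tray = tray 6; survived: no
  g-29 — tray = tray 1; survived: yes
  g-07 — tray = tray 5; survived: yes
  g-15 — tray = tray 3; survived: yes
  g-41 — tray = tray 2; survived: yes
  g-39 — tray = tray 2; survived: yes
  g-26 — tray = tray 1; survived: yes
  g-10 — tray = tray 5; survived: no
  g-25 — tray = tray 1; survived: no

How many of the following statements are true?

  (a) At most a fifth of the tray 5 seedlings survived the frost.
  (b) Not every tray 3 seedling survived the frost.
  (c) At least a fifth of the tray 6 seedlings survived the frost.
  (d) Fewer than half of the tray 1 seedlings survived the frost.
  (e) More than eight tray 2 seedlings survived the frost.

2

(a) tray 5: |A| = 6, |A ∩ B| = 1; needs |A ∩ B| / |A| ≤ 1/5 — true.
(b) tray 3: |A| = 9, |A ∩ B| = 9; needs A ⊄ B (|A ∖ B| ≥ 1) — false.
(c) tray 6: |A| = 5, |A ∩ B| = 0; needs |A ∩ B| / |A| ≥ 1/5 — false.
(d) tray 1: |A| = 9, |A ∩ B| = 5; needs |A ∩ B| < |A ∖ B| — false.
(e) tray 2: |A| = 9, |A ∩ B| = 9; needs |A ∩ B| > 8 — true.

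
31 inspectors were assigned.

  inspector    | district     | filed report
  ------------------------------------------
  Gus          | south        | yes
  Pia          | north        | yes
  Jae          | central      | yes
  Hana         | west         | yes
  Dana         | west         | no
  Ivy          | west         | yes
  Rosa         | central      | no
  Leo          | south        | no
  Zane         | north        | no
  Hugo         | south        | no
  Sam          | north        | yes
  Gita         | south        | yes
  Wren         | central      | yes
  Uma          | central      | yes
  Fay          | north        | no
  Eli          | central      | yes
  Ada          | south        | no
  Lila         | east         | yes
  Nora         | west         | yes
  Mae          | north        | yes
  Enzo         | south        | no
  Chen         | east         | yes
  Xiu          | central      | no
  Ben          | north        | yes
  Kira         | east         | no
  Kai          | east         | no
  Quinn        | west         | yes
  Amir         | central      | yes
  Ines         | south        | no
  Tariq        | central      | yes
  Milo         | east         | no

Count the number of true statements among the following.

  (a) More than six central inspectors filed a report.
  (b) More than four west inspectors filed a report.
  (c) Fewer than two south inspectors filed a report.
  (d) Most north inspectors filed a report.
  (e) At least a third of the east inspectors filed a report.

2

(a) central: |A| = 8, |A ∩ B| = 6; needs |A ∩ B| > 6 — false.
(b) west: |A| = 5, |A ∩ B| = 4; needs |A ∩ B| > 4 — false.
(c) south: |A| = 7, |A ∩ B| = 2; needs |A ∩ B| < 2 — false.
(d) north: |A| = 6, |A ∩ B| = 4; needs |A ∩ B| > |A ∖ B| — true.
(e) east: |A| = 5, |A ∩ B| = 2; needs |A ∩ B| / |A| ≥ 1/3 — true.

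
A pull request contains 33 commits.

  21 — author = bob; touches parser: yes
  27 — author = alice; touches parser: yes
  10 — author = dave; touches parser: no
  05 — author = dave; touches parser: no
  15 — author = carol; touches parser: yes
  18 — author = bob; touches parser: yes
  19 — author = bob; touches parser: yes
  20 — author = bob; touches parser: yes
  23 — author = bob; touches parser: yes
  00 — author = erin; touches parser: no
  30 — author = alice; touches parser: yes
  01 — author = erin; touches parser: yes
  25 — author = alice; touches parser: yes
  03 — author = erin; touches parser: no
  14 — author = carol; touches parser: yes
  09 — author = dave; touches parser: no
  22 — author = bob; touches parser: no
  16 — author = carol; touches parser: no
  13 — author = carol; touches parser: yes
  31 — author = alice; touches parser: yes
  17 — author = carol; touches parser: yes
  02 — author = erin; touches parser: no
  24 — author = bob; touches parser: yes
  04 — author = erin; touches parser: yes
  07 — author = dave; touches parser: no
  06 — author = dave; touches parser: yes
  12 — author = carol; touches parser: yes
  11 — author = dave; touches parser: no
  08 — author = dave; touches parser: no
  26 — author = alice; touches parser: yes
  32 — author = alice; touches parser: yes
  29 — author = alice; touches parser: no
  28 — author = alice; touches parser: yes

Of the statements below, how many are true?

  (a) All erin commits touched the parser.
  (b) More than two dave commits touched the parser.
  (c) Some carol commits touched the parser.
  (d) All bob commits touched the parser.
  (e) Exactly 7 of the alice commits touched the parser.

2

(a) erin: |A| = 5, |A ∩ B| = 2; needs A ⊆ B, i.e. every element of A is in B (|A ∖ B| = 0) — false.
(b) dave: |A| = 7, |A ∩ B| = 1; needs |A ∩ B| > 2 — false.
(c) carol: |A| = 6, |A ∩ B| = 5; needs A ∩ B ≠ ∅ (|A ∩ B| ≥ 1) — true.
(d) bob: |A| = 7, |A ∩ B| = 6; needs A ⊆ B, i.e. every element of A is in B (|A ∖ B| = 0) — false.
(e) alice: |A| = 8, |A ∩ B| = 7; needs |A ∩ B| = 7 — true.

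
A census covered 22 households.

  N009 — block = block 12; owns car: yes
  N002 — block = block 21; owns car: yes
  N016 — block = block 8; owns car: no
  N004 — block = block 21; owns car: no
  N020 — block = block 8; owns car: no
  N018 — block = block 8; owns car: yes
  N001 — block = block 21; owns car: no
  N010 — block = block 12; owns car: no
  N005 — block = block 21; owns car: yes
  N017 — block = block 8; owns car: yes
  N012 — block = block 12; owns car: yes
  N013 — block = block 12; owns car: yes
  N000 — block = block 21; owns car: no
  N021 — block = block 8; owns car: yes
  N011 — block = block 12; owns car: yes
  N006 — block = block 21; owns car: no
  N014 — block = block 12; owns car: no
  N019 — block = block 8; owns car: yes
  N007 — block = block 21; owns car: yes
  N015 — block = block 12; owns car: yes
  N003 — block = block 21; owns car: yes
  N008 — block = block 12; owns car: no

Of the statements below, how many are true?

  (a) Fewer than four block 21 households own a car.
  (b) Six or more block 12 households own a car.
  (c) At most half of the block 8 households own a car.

0

(a) block 21: |A| = 8, |A ∩ B| = 4; needs |A ∩ B| < 4 — false.
(b) block 12: |A| = 8, |A ∩ B| = 5; needs |A ∩ B| ≥ 6 — false.
(c) block 8: |A| = 6, |A ∩ B| = 4; needs |A ∩ B| ≤ |A ∖ B| — false.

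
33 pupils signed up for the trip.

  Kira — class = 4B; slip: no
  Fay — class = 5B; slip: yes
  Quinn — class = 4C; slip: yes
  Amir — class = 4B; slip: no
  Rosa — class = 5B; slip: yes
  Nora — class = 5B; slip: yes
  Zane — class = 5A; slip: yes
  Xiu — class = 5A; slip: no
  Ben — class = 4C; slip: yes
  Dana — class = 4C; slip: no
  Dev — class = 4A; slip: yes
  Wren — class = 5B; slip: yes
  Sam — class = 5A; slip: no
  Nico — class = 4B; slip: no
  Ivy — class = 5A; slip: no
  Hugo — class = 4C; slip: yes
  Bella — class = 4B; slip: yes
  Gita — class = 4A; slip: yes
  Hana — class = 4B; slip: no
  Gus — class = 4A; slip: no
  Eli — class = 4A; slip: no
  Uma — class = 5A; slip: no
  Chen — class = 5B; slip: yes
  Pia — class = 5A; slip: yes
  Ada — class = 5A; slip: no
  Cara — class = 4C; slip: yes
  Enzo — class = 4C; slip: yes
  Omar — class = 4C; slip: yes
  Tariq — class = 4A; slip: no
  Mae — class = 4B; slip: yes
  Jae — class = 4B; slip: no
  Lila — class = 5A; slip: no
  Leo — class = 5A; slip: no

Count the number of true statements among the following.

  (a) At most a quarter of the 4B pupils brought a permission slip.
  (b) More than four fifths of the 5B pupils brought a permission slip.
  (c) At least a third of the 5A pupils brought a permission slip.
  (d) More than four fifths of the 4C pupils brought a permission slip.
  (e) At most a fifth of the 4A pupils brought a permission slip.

2

(a) 4B: |A| = 7, |A ∩ B| = 2; needs |A ∩ B| / |A| ≤ 1/4 — false.
(b) 5B: |A| = 5, |A ∩ B| = 5; needs |A ∩ B| / |A| > 4/5 — true.
(c) 5A: |A| = 9, |A ∩ B| = 2; needs |A ∩ B| / |A| ≥ 1/3 — false.
(d) 4C: |A| = 7, |A ∩ B| = 6; needs |A ∩ B| / |A| > 4/5 — true.
(e) 4A: |A| = 5, |A ∩ B| = 2; needs |A ∩ B| / |A| ≤ 1/5 — false.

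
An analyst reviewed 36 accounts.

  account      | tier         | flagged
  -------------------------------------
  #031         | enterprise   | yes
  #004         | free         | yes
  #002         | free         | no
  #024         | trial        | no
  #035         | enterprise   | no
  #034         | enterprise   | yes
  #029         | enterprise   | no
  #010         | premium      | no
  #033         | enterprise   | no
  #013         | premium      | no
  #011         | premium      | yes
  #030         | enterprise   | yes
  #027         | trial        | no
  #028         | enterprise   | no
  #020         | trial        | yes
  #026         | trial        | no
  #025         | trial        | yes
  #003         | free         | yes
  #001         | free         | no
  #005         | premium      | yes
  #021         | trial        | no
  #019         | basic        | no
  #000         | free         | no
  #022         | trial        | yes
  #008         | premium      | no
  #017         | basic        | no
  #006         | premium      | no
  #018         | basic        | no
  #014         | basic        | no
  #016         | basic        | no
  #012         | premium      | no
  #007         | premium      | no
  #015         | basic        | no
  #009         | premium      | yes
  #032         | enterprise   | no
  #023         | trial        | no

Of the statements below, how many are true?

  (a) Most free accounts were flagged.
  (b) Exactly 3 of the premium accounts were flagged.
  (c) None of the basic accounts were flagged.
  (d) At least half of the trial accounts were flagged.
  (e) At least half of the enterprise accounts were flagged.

2

(a) free: |A| = 5, |A ∩ B| = 2; needs |A ∩ B| > |A ∖ B| — false.
(b) premium: |A| = 9, |A ∩ B| = 3; needs |A ∩ B| = 3 — true.
(c) basic: |A| = 6, |A ∩ B| = 0; needs A ∩ B = ∅ (|A ∩ B| = 0) — true.
(d) trial: |A| = 8, |A ∩ B| = 3; needs |A ∩ B| ≥ |A ∖ B| — false.
(e) enterprise: |A| = 8, |A ∩ B| = 3; needs |A ∩ B| ≥ |A ∖ B| — false.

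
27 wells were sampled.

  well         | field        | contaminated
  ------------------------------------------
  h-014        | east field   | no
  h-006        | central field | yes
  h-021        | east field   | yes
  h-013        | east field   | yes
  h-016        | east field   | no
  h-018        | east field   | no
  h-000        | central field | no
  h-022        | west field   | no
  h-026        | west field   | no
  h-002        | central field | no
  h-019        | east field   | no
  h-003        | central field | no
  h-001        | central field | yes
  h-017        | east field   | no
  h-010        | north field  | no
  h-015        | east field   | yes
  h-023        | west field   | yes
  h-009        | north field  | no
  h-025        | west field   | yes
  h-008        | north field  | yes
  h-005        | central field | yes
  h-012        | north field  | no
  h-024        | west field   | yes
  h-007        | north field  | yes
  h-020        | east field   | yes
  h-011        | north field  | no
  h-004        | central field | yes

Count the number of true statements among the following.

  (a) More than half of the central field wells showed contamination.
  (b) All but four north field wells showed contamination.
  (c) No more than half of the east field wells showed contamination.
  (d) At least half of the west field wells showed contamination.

(a) central field: |A| = 7, |A ∩ B| = 4; needs |A ∩ B| > |A ∖ B| — true.
(b) north field: |A| = 6, |A ∩ B| = 2; needs |A ∖ B| = 4 — true.
(c) east field: |A| = 9, |A ∩ B| = 4; needs |A ∩ B| ≤ |A ∖ B| — true.
(d) west field: |A| = 5, |A ∩ B| = 3; needs |A ∩ B| ≥ |A ∖ B| — true.

4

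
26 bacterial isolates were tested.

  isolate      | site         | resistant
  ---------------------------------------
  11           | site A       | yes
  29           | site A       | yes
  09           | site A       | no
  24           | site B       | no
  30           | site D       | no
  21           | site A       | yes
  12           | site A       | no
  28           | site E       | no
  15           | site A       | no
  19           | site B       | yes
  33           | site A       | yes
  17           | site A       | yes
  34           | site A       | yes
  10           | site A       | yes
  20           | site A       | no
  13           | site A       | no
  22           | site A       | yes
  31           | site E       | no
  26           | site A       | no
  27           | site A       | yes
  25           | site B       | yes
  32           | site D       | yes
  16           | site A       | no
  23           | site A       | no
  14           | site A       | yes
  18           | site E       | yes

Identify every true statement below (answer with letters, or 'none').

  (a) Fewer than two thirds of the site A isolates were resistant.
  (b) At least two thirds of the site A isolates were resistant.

|A| = 18, |A ∩ B| = 10, |A ∖ B| = 8.
(a) |A ∩ B| / |A| < 2/3: holds.
(b) |A ∩ B| / |A| ≥ 2/3: fails.

(a)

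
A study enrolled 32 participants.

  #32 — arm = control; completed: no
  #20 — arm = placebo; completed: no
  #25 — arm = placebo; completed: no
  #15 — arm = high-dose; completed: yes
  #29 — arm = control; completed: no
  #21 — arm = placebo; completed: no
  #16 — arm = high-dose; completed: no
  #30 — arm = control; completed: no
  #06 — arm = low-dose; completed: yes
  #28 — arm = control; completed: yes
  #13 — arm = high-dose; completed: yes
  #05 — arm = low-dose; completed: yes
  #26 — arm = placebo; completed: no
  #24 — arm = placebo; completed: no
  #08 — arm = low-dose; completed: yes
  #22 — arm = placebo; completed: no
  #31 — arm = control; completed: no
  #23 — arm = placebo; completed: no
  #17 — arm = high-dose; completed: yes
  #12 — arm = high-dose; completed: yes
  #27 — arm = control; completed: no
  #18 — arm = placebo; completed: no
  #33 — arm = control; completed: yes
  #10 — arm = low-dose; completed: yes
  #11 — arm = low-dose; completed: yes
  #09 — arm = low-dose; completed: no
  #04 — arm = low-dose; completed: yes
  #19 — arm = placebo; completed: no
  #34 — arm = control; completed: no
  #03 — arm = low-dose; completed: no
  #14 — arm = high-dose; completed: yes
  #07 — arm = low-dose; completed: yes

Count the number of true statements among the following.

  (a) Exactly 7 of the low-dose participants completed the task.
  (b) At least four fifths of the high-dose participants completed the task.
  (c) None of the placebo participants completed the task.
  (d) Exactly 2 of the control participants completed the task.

(a) low-dose: |A| = 9, |A ∩ B| = 7; needs |A ∩ B| = 7 — true.
(b) high-dose: |A| = 6, |A ∩ B| = 5; needs |A ∩ B| / |A| ≥ 4/5 — true.
(c) placebo: |A| = 9, |A ∩ B| = 0; needs A ∩ B = ∅ (|A ∩ B| = 0) — true.
(d) control: |A| = 8, |A ∩ B| = 2; needs |A ∩ B| = 2 — true.

4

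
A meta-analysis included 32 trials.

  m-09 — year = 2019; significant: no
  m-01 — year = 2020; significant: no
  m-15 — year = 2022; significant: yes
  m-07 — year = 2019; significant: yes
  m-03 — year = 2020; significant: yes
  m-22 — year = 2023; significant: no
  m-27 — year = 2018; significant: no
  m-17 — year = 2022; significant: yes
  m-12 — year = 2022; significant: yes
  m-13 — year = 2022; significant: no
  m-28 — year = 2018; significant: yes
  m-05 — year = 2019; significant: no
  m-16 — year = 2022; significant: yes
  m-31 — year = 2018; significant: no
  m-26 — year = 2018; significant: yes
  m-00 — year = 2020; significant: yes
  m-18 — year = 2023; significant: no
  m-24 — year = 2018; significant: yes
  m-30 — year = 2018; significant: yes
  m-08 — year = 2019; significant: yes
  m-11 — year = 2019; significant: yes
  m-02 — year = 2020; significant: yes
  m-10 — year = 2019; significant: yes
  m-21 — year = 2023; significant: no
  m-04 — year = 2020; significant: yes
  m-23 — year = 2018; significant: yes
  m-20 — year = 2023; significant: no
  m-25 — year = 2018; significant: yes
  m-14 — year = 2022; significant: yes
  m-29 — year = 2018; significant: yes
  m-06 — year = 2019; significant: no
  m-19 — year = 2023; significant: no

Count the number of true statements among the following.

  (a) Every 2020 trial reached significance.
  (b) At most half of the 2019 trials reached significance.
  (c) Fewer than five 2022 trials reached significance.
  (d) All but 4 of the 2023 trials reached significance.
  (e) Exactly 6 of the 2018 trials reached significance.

(a) 2020: |A| = 5, |A ∩ B| = 4; needs A ⊆ B, i.e. every element of A is in B (|A ∖ B| = 0) — false.
(b) 2019: |A| = 7, |A ∩ B| = 4; needs |A ∩ B| ≤ |A ∖ B| — false.
(c) 2022: |A| = 6, |A ∩ B| = 5; needs |A ∩ B| < 5 — false.
(d) 2023: |A| = 5, |A ∩ B| = 0; needs |A ∖ B| = 4 — false.
(e) 2018: |A| = 9, |A ∩ B| = 7; needs |A ∩ B| = 6 — false.

0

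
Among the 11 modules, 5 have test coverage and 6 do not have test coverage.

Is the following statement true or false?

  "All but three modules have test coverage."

False

'All but three modules have test coverage' holds iff |A ∖ B| = 3.
|A| = 11, |A ∩ B| = 5, |A ∖ B| = 6.
|A ∖ B| = 6, so the statement is false.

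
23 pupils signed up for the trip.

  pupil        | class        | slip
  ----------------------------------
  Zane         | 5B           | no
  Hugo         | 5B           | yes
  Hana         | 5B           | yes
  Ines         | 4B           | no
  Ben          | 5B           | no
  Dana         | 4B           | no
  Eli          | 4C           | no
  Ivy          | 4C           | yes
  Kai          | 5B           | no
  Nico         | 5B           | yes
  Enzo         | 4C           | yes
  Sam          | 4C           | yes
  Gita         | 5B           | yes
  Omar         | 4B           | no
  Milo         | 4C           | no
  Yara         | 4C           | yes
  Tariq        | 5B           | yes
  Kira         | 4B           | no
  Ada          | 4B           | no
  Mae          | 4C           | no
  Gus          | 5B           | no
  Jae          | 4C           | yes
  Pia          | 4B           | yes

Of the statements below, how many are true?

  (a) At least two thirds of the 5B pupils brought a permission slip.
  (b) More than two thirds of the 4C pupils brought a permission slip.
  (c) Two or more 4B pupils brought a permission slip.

(a) 5B: |A| = 9, |A ∩ B| = 5; needs |A ∩ B| / |A| ≥ 2/3 — false.
(b) 4C: |A| = 8, |A ∩ B| = 5; needs |A ∩ B| / |A| > 2/3 — false.
(c) 4B: |A| = 6, |A ∩ B| = 1; needs |A ∩ B| ≥ 2 — false.

0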